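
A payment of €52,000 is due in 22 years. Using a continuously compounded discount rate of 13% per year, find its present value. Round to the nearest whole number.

P = A·e^(−rt) = 52,000·e^(−2.86).
e^(−2.86) ≈ 0.057268760265, so P ≈ 2,977.9755.

€2,978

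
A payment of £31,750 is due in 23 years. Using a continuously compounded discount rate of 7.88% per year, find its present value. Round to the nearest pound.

£5,184

P = A·e^(−rt) = 31,750·e^(−1.8124).
e^(−1.8124) ≈ 0.16326183782, so P ≈ 5,183.5634.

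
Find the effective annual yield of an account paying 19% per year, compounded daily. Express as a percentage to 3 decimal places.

One year is 365 periods at 0.000520548 each: (1 + 0.000520548)^365 ≈ 1.20919.
EAR = 1.20919 − 1 ≈ 20.91898%.

20.919%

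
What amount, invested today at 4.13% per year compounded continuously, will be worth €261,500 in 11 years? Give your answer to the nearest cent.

P = A·e^(−rt) = 261,500·e^(−0.4543).
e^(−0.4543) ≈ 0.634892237002, so P ≈ 166,024.3200.

€166,024.32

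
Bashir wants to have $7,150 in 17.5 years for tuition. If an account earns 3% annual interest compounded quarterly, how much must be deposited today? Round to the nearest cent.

Periodic rate = 3%/4 = 0.0075; 70 periods.
P = 7,150/(1 + 0.0075)^70 ≈ 7,150/1.687150546 ≈ 4,237.9146.

$4,237.91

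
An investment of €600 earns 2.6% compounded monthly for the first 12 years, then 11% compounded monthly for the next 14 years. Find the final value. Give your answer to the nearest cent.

After 12 years at 2.6%: 600 × 1.365693676 ≈ 819.4162.
Then 14 years at 11%: 819.4162 × 4.631980389 ≈ 3,795.5198.

€3,795.52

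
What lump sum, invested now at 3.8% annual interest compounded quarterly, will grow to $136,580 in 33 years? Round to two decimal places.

$39,205.99

Periodic rate = 3.8%/4 = 0.0095; 132 periods.
P = 136,580/(1 + 0.0095)^132 ≈ 136,580/3.4836512647 ≈ 39,205.9910.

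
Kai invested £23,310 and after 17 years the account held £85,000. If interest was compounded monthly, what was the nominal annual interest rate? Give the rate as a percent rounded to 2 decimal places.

(1 + r/12)^204 = 85,000/23,310 = 3.6465.
1 + r/12 = 3.6465^(1/204) ≈ 1.006362, so r/12 ≈ 0.00636216.
r ≈ 12·0.00636216 = 7.63459%.

7.63%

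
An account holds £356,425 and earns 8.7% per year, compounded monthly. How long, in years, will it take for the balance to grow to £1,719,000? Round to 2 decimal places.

We need (1 + 0.00725)^(12t) = 4.8229, so 12t = ln 4.8229 / ln 1.00725 ≈ 217.8029.
t ≈ 217.8029/12 = 18.1502 years.

18.15 years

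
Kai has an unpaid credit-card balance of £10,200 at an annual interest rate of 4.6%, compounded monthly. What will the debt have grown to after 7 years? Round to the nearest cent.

£14,066.16

Periodic rate = 4.6%/12 = 0.00383333; periods = 12·7 = 84.
A = 10,200·(1 + 0.046/12)^84 ≈ 10,200·1.3790355886 ≈ 14,066.1630.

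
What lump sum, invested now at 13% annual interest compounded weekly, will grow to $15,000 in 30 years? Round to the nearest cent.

$305.11

Growth factor = (1 + 0.0025)^1560 ≈ 49.16259695.
P = 15,000/49.16259695 ≈ 305.1100.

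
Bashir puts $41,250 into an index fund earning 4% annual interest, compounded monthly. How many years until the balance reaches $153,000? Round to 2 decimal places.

32.82 years

We need (1 + 0.00333333)^(12t) = 3.7091, so 12t = ln 3.7091 / ln 1.003333 ≈ 393.8911.
t ≈ 393.8911/12 = 32.8243 years.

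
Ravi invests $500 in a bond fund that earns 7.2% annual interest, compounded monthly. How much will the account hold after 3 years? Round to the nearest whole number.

$620

Periodic rate = 7.2%/12 = 0.006; periods = 12·3 = 36.
A = 500·(1 + 0.006)^36 ≈ 500·1.24030161 ≈ 620.1508.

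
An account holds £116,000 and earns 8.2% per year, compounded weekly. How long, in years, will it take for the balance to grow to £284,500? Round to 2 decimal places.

10.95 years

We need (1 + 0.00157692)^(52t) = 2.4526, so 52t = ln 2.4526 / ln 1.001577 ≈ 569.3684.
t ≈ 569.3684/52 = 10.9494 years.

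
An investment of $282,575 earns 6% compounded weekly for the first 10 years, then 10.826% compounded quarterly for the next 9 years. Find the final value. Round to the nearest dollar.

$1,346,126

After 10 years at 6%: 282,575 × 1.821488660705 ≈ 514,707.1583.
Then 9 years at 10.826%: 514,707.1583 × 2.615323823642 ≈ 1,346,125.8933.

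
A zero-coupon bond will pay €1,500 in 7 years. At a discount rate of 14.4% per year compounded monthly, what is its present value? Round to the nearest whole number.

Growth factor = (1 + 0.012)^84 ≈ 2.723723703.
P = 1,500/2.723723703 ≈ 550.7167.

€551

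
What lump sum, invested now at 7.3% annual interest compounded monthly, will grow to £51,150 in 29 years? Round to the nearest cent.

Growth factor = (1 + 0.073/12)^348 ≈ 8.2530826711.
P = 51,150/8.2530826711 ≈ 6,197.6842.

£6,197.68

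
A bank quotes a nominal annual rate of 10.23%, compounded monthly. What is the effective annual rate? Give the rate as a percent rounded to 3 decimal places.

One year is 12 periods at 0.008525 each: (1 + 0.008525)^12 ≈ 1.107236.
EAR = 1.107236 − 1 ≈ 10.72355%.

10.724%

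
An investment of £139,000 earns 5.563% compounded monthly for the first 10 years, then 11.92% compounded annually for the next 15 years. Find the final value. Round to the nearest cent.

Phase 1: 139,000·(1 + 0.05563/12)^120 ≈ 242,133.3113.
Phase 2: 242,133.3113·(1 + 0.1192)^15 ≈ 1,311,203.3902.

£1,311,203.39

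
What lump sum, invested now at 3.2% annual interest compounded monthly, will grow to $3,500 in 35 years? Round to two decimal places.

$1,143.68

Periodic rate = 3.2%/12 = 0.00266667; 420 periods.
P = 3,500/(1 + 0.032/12)^420 ≈ 3,500/3.060288878 ≈ 1,143.6829.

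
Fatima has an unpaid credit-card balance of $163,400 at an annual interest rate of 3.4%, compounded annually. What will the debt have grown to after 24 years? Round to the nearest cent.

$364,539.83

Growth factor = (1 + 0.034)^24 ≈ 2.23096588965.
A ≈ 163,400 × 2.23096588965 ≈ 364,539.8264.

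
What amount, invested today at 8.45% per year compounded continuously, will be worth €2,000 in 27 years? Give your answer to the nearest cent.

€204.26

P = A·e^(−rt) = 2,000·e^(−2.2815).
e^(−2.2815) ≈ 0.1021308954, so P ≈ 204.2618.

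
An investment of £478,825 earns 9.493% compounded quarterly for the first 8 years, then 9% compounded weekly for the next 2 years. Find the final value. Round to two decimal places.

Phase 1: 478,825·(1 + 0.0237325)^32 ≈ 1,014,248.8527.
Phase 2: 1,014,248.8527·(1 + 0.09/52)^104 ≈ 1,214,087.4227.

£1,214,087.42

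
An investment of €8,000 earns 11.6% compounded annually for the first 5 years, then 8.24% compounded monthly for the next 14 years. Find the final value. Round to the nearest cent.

€43,722.08

Phase 1: 8,000·(1 + 0.116)^5 ≈ 13,848.7623.
Phase 2: 13,848.7623·(1 + 0.0824/12)^168 ≈ 43,722.0786.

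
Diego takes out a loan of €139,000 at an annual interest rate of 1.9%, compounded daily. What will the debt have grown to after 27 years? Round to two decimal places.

€232,167.85

Growth factor = (1 + 0.019/365)^9855 ≈ 1.6702722689.
A ≈ 139,000 × 1.6702722689 ≈ 232,167.8454.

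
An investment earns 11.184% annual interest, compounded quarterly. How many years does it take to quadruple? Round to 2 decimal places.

(1 + 0.02796)^(4t) = 4.
4t = ln 4 / ln(1 + 0.02796) ≈ 1.3863/0.0275763 ≈ 50.2713.
t ≈ 12.5678.

12.57 years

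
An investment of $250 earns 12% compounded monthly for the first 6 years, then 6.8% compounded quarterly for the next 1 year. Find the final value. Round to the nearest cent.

Phase 1: 250·(1 + 0.01)^72 ≈ 511.7748.
Phase 2: 511.7748·(1 + 0.017)^4 ≈ 547.4730.

$547.47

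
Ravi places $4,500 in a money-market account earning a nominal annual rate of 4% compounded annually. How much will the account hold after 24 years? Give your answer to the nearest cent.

Growth factor = (1 + 0.04)^24 ≈ 2.5633041649.
A ≈ 4,500 × 2.5633041649 ≈ 11,534.8687.

$11,534.87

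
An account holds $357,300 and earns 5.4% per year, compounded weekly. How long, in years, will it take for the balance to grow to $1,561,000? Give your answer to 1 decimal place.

27.3 years

We need (1 + 0.00103846)^(52t) = 4.3689, so 52t = ln 4.3689 / ln 1.001038 ≈ 1420.6319.
t ≈ 1420.6319/52 = 27.3198 years.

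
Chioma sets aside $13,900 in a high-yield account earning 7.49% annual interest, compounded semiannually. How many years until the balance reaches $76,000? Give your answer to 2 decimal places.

23.10 years

We need (1 + 0.03745)^(2t) = 5.4676, so 2t = ln 5.4676 / ln 1.03745 ≈ 46.2072.
t ≈ 46.2072/2 = 23.1036 years.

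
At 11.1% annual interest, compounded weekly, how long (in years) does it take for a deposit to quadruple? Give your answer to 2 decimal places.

12.50 years

(1 + 0.00213462)^(52t) = 4.
52t = ln 4 / ln(1 + 0.00213462) ≈ 1.3863/0.00213234 ≈ 650.1281.
t ≈ 12.5025.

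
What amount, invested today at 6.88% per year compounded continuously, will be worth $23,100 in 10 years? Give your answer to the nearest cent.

$11,609.60

P = A·e^(−rt) = 23,100·e^(−0.688).
e^(−0.688) ≈ 0.50258022503, so P ≈ 11,609.6032.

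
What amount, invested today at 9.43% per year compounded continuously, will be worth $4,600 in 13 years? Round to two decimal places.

P = A·e^(−rt) = 4,600·e^(−1.2259).
e^(−1.2259) ≈ 0.2934934373, so P ≈ 1,350.0698.

$1,350.07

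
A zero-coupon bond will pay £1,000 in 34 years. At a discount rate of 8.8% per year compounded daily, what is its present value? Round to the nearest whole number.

Growth factor = (1 + 0.088/365)^12410 ≈ 19.9183094.
P = 1,000/19.9183094 ≈ 50.2051.

£50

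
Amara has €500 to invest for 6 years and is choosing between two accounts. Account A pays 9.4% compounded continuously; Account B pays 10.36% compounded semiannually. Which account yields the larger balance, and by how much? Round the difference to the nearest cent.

Account B, by €37.73

Account A growth factor: e^(0.094·6) = e^0.564 ≈ 1.75768921; balance ≈ 878.8446.
Account B growth factor: (1 + 0.0518)^12 ≈ 1.83314998; balance ≈ 916.5750.
Account B is larger by 37.7304.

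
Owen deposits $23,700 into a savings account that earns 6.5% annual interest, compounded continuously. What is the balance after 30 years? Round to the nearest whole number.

$166,580

A = P·e^(rt) = 23,700·e^(0.065·30) = 23,700·e^1.95.
e^1.95 ≈ 7.02868758059, so A ≈ 166,579.8957.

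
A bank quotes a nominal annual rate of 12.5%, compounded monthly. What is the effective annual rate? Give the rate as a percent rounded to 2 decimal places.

One year is 12 periods at 0.0104167 each: (1 + 0.0104167)^12 ≈ 1.132416.
EAR = 1.132416 − 1 ≈ 13.24160%.

13.24%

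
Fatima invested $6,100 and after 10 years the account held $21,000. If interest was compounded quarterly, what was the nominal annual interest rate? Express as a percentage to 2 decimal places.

(1 + r/4)^40 = 21,000/6,100 = 3.44262.
1 + r/4 = 3.44262^(1/40) ≈ 1.031388, so r/4 ≈ 0.0313884.
r ≈ 4·0.0313884 = 12.55535%.

12.56%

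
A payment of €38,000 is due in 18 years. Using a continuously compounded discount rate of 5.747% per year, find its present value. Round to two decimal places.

P = A·e^(−rt) = 38,000·e^(−1.03446).
e^(−1.03446) ≈ 0.35541825497, so P ≈ 13,505.8937.

€13,505.89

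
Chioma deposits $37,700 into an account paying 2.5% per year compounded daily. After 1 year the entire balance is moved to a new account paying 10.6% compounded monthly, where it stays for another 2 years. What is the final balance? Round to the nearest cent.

Phase 1: 37,700·(1 + 0.025/365)^365 ≈ 38,654.3470.
Phase 2: 38,654.3470·(1 + 0.106/12)^24 ≈ 47,738.0313.

$47,738.03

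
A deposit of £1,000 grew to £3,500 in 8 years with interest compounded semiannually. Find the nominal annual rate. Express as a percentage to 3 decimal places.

The 16-period growth factor is 3,500/1,000 = 3.5.
r/2 = 3.5^(1/16) − 1 ≈ 0.0814445, so r ≈ 2·0.0814445 = 16.28891%.

16.289%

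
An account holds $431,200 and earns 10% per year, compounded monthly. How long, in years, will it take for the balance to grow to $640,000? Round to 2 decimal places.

We need (1 + 0.00833333)^(12t) = 1.4842, so 12t = ln 1.4842 / ln 1.008333 ≈ 47.5847.
t ≈ 47.5847/12 = 3.9654 years.

3.97 years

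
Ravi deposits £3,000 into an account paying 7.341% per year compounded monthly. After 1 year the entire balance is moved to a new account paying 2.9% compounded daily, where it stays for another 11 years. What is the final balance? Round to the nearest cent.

£4,440.58

After 1 years at 7.341%: 3,000 × 1.075931038 ≈ 3,227.7931.
Then 11 years at 2.9%: 3,227.7931 × 1.375733892 ≈ 4,440.5844.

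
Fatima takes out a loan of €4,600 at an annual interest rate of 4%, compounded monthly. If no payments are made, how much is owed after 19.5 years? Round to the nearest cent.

€10,021.76

Periodic rate = 4%/12 = 0.00333333; periods = 12·19.5 = 234.
A = 4,600·(1 + 0.04/12)^234 ≈ 4,600·2.1786444723 ≈ 10,021.7646.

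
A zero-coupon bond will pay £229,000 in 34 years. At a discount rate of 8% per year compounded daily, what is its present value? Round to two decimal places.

£15,089.82

Growth factor = (1 + 0.08/365)^12410 ≈ 15.1757985965.
P = 229,000/15.1757985965 ≈ 15,089.8154.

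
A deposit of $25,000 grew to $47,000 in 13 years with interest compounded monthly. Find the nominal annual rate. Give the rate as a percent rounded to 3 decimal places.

4.866%

The 156-period growth factor is 47,000/25,000 = 1.88.
r/12 = 1.88^(1/156) − 1 ≈ 0.00405481, so r ≈ 12·0.00405481 = 4.86578%.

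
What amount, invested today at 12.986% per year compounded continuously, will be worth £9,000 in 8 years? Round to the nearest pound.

£3,185

P = A·e^(−rt) = 9,000·e^(−1.03888).
e^(−1.03888) ≈ 0.353850773, so P ≈ 3,184.6570.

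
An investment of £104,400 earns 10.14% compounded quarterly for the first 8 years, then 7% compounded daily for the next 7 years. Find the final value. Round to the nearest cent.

After 8 years at 10.14%: 104,400 × 2.22796489806 ≈ 232,599.5354.
Then 7 years at 7%: 232,599.5354 × 1.63223953506 ≈ 379,658.1574.

£379,658.16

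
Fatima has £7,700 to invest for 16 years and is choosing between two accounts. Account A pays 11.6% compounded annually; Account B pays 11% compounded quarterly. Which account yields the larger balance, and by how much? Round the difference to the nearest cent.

Account A growth factor: (1 + 0.116)^16 ≈ 5.7893141095; balance ≈ 44,577.7186.
Account B growth factor: (1 + 0.0275)^64 ≈ 5.6759316248; balance ≈ 43,704.6735.
Account A is larger by 873.0451.

Account A, by £873.05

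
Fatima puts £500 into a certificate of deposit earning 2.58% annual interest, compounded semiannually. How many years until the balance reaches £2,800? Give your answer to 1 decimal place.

67.2 years

(1 + 0.0129)^(2t) = 2,800/500 = 5.6.
2t·ln(1 + 0.0129) = ln(5.6); 2t = 1.7228/0.0128175 ≈ 134.4073.
t ≈ 67.2037 years.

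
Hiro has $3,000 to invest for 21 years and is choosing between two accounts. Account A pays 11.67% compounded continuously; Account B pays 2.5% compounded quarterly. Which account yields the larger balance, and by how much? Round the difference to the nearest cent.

Account A, by $29,726.29

Account A growth factor: e^(0.1167·21) = e^2.4507 ≈ 11.596461402; balance ≈ 34,789.3842.
Account B growth factor: (1 + 0.00625)^84 ≈ 1.687699196; balance ≈ 5,063.0976.
Account A is larger by 29,726.2866.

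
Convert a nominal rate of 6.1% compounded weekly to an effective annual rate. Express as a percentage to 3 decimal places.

One year is 52 periods at 0.00117308 each: (1 + 0.00117308)^52 ≈ 1.062861.
EAR = 1.062861 − 1 ≈ 6.28609%.

6.286%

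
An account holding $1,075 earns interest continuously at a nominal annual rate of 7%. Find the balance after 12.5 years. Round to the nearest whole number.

A = P·e^(rt) = 1,075·e^(0.07·12.5) = 1,075·e^0.875.
e^0.875 ≈ 2.398875294, so A ≈ 2,578.7909.

$2,579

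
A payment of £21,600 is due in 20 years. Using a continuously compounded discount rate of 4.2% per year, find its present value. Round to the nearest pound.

P = A·e^(−rt) = 21,600·e^(−0.84).
e^(−0.84) ≈ 0.43171052343, so P ≈ 9,324.9473.

£9,325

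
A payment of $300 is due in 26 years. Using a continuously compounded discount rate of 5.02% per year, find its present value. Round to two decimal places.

P = A·e^(−rt) = 300·e^(−1.3052).
e^(−1.3052) ≈ 0.271118306, so P ≈ 81.3355.

$81.34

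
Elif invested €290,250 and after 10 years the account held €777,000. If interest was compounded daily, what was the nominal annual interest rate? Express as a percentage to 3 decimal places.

9.848%

(1 + r/365)^3650 = 777,000/290,250 = 2.677.
1 + r/365 = 2.677^(1/3650) ≈ 1.00027, so r/365 ≈ 0.000269817.
r ≈ 365·0.000269817 = 9.84831%.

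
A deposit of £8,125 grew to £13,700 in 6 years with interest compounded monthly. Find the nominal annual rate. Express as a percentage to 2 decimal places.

8.74%

(1 + r/12)^72 = 13,700/8,125 = 1.68615.
1 + r/12 = 1.68615^(1/72) ≈ 1.007283, so r/12 ≈ 0.00728264.
r ≈ 12·0.00728264 = 8.73917%.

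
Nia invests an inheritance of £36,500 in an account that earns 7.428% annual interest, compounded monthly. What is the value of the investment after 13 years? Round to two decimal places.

Growth factor = (1 + 0.00619)^156 ≈ 2.6186623145.
A ≈ 36,500 × 2.6186623145 ≈ 95,581.1745.

£95,581.17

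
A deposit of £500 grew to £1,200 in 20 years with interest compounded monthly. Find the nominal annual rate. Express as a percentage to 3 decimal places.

(1 + r/12)^240 = 1,200/500 = 2.4.
1 + r/12 = 2.4^(1/240) ≈ 1.003654, so r/12 ≈ 0.00365445.
r ≈ 12·0.00365445 = 4.38534%.

4.385%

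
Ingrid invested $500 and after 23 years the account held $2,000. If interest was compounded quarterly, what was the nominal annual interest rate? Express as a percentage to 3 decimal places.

6.073%

The 92-period growth factor is 2,000/500 = 4.
r/4 = 4^(1/92) − 1 ≈ 0.0151825, so r ≈ 4·0.0151825 = 6.07301%.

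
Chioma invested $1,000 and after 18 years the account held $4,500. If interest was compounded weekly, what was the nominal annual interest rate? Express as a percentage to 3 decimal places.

The 936-period growth factor is 4,500/1,000 = 4.5.
r/52 = 4.5^(1/936) − 1 ≈ 0.00160821, so r ≈ 52·0.00160821 = 8.36270%.

8.363%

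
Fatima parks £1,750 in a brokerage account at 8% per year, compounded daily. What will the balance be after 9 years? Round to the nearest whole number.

£3,595

Growth factor = (1 + 0.08/365)^3285 ≈ 2.054271137.
A ≈ 1,750 × 2.054271137 ≈ 3,594.9745.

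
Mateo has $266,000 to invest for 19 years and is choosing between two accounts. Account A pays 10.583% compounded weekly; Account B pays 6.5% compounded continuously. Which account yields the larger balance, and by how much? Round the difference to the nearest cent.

Account A, by $1,068,107.37

Account A growth factor: (1 + 0.10583/52)^988 ≈ 7.453819757767; balance ≈ 1,982,716.0556.
Account B growth factor: e^(0.065·19) = e^1.235 ≈ 3.43837852071; balance ≈ 914,608.6865.
Account A is larger by 1,068,107.3691.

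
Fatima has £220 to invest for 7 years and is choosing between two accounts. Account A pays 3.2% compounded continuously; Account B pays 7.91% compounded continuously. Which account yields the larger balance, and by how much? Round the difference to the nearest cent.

Account B, by £107.49

A: e^(0.032·7) = e^0.224 ≈ 1.25107102, so 220 × 1.25107102 ≈ 275.2356.
B: e^(0.0791·7) = e^0.5537 ≈ 1.73967793, so 220 × 1.73967793 ≈ 382.7291.
Difference ≈ 107.4935 in favor of B.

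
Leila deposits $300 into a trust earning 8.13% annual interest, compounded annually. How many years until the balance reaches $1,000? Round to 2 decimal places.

15.40 years

(1 + 0.0813)^t = 1,000/300 = 3.3333.
t·ln(1 + 0.0813) = ln(3.3333); t = 1.204/0.078164 ≈ 15.4032.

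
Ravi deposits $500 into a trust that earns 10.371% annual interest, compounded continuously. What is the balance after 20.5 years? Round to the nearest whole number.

A = P·e^(rt) = 500·e^(0.10371·20.5) = 500·e^2.126055.
e^2.126055 ≈ 8.381735556, so A ≈ 4,190.8678.

$4,191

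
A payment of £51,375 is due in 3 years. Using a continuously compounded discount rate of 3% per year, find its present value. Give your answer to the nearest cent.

£46,953.21

P = A·e^(−rt) = 51,375·e^(−0.09).
e^(−0.09) ≈ 0.91393118527, so P ≈ 46,953.2146.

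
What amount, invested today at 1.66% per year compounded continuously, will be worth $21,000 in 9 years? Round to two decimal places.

P = A·e^(−rt) = 21,000·e^(−0.1494).
e^(−0.1494) ≈ 0.86122455617, so P ≈ 18,085.7157.

$18,085.72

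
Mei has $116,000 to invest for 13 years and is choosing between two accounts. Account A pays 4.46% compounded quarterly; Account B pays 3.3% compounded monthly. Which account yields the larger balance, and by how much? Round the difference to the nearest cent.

Account A growth factor: (1 + 0.01115)^52 ≈ 1.77996098094; balance ≈ 206,475.4738.
Account B growth factor: (1 + 0.00275)^156 ≈ 1.53481707447; balance ≈ 178,038.7806.
Account A is larger by 28,436.6932.

Account A, by $28,436.69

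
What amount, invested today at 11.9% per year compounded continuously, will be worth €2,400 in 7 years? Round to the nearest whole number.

€1,043

P = A·e^(−rt) = 2,400·e^(−0.833).
e^(−0.833) ≈ 0.4347430987, so P ≈ 1,043.3834.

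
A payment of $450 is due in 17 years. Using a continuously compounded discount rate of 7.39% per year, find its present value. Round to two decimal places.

P = A·e^(−rt) = 450·e^(−1.2563).
e^(−1.2563) ≈ 0.28470549, so P ≈ 128.1175.

$128.12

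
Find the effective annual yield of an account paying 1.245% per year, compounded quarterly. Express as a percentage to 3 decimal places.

EAR = (1 + 1.245%/4)^4 − 1 = (1 + 0.0031125)^4 − 1.
(1 + 0.0031125)^4 ≈ 1.012508, so EAR ≈ 1.25082%.

1.251%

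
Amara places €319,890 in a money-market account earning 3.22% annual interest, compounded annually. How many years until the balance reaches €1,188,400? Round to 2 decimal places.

41.41 years

We need (1 + 0.0322)^t = 3.715, so t = ln 3.715 / ln 1.0322 ≈ 41.4101.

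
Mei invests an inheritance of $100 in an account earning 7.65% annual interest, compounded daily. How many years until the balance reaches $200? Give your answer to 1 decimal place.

9.1 years

We need (1 + 0.000209589)^(365t) = 2, so 365t = ln 2 / ln 1.00021 ≈ 3307.5194.
t ≈ 3307.5194/365 = 9.0617 years.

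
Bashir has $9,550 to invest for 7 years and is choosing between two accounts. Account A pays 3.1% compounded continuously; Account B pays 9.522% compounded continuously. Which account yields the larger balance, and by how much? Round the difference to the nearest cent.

Account B, by $6,734.12

Account A growth factor: e^(0.031·7) = e^0.217 ≈ 1.2423441021; balance ≈ 11,864.3862.
Account B growth factor: e^(0.09522·7) = e^0.66654 ≈ 1.9474873437; balance ≈ 18,598.5041.
Account B is larger by 6,734.1180.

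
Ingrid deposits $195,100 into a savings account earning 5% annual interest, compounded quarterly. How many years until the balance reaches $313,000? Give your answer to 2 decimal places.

(1 + 0.0125)^(4t) = 313,000/195,100 = 1.6043.
4t·ln(1 + 0.0125) = ln(1.6043); 4t = 0.47269/0.0124225 ≈ 38.0511.
t ≈ 9.5128 years.

9.51 years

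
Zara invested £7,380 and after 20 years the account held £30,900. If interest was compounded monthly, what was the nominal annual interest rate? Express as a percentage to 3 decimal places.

7.181%

The 240-period growth factor is 30,900/7,380 = 4.18699.
r/12 = 4.18699^(1/240) − 1 ≈ 0.00598443, so r ≈ 12·0.00598443 = 7.18132%.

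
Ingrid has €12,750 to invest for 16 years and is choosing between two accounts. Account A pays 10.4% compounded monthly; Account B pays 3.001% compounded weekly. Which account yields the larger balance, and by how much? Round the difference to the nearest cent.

Account A, by €46,238.64

Account A growth factor: (1 + 0.104/12)^192 ≈ 5.2426690326; balance ≈ 66,844.0302.
Account B growth factor: (1 + 0.03001/52)^832 ≈ 1.6161091472; balance ≈ 20,605.3916.
Account A is larger by 46,238.6385.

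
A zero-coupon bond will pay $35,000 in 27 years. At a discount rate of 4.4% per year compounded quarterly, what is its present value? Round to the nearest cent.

Periodic rate = 4.4%/4 = 0.011; 108 periods.
P = 35,000/(1 + 0.011)^108 ≈ 35,000/3.2593035062 ≈ 10,738.4906.

$10,738.49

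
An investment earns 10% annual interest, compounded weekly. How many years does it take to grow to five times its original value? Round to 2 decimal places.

(1 + 0.00192308)^(52t) = 5.
52t = ln 5 / ln(1 + 0.00192308) ≈ 1.6094/0.00192123 ≈ 837.7122.
t ≈ 16.1098.

16.11 years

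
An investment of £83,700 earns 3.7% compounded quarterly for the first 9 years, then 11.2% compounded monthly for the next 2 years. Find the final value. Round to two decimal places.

After 9 years at 3.7%: 83,700 × 1.39301338991 ≈ 116,595.2207.
Then 2 years at 11.2%: 116,595.2207 × 1.24977198887 ≈ 145,717.4409.

£145,717.44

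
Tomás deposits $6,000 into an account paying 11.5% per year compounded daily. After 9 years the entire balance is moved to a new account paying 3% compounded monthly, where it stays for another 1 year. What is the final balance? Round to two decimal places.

$17,401.55

After 9 years at 11.5%: 6,000 × 2.8146473721 ≈ 16,887.8842.
Then 1 years at 3%: 16,887.8842 × 1.0304159569 ≈ 17,401.5454.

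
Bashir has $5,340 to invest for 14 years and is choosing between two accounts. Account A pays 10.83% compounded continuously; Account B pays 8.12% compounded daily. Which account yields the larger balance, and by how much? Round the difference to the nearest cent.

Account A, by $7,681.58

Account A growth factor: e^(0.1083·14) = e^1.5162 ≈ 4.5548837091; balance ≈ 24,323.0790.
Account B growth factor: (1 + 0.0812/365)^5110 ≈ 3.1163846665; balance ≈ 16,641.4941.
Account A is larger by 7,681.5849.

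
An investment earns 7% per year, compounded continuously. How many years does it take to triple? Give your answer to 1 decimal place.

15.7 years

e^(0.07t) = 3, so 0.07t = ln 3 ≈ 1.0986.
t ≈ 1.0986/0.07 ≈ 15.6945.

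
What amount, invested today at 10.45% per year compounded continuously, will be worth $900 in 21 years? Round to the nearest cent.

P = A·e^(−rt) = 900·e^(−2.1945).
e^(−2.1945) ≈ 0.111414255, so P ≈ 100.2728.

$100.27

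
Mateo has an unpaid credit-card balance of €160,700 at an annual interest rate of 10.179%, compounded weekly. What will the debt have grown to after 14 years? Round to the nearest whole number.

€667,278

Growth factor = (1 + 0.0019575)^728 ≈ 4.1523192769.
A ≈ 160,700 × 4.1523192769 ≈ 667,277.7078.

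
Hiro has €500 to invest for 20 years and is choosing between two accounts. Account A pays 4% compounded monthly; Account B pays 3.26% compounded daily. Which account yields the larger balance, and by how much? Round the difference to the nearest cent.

Account A, by €151.63

Account A growth factor: (1 + 0.04/12)^240 ≈ 2.222582087; balance ≈ 1,111.2910.
Account B growth factor: (1 + 0.0326/365)^7300 ≈ 1.91931986; balance ≈ 959.6599.
Account A is larger by 151.6311.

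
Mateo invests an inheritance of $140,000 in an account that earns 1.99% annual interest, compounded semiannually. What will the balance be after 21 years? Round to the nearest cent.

$212,188.93

Periodic rate = 1.99%/2 = 0.00995; periods = 2·21 = 42.
A = 140,000·(1 + 0.00995)^42 ≈ 140,000·1.51563521732 ≈ 212,188.9304.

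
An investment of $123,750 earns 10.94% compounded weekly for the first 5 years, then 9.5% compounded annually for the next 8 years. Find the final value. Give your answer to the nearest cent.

$441,740.99

After 5 years at 10.94%: 123,750 × 1.72706839864 ≈ 213,724.7143.
Then 8 years at 9.5%: 213,724.7143 × 2.06686900895 ≈ 441,740.9885.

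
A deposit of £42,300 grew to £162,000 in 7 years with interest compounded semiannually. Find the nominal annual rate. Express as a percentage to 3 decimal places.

The 14-period growth factor is 162,000/42,300 = 3.82979.
r/2 = 3.82979^(1/14) − 1 ≈ 0.100665, so r ≈ 2·0.100665 = 20.13309%.

20.133%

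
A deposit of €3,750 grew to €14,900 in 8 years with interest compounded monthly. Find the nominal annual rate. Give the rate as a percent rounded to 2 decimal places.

The 96-period growth factor is 14,900/3,750 = 3.97333.
r/12 = 3.97333^(1/96) − 1 ≈ 0.0144746, so r ≈ 12·0.0144746 = 17.36958%.

17.37%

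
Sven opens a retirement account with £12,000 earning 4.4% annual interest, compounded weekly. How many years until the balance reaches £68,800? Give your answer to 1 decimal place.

39.7 years

We need (1 + 0.000846154)^(52t) = 5.7333, so 52t = ln 5.7333 / ln 1.000846 ≈ 2064.6787.
t ≈ 2064.6787/52 = 39.7054 years.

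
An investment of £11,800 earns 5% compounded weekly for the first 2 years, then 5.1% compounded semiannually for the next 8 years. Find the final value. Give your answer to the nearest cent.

After 2 years at 5%: 11,800 × 1.1051178202 ≈ 13,040.3903.
Then 8 years at 5.1%: 13,040.3903 × 1.4961344919 ≈ 19,510.1777.

£19,510.18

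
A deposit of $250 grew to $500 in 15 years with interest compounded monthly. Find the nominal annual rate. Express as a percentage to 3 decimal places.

(1 + r/12)^180 = 500/250 = 2.
1 + r/12 = 2^(1/180) ≈ 1.003858, so r/12 ≈ 0.00385824.
r ≈ 12·0.00385824 = 4.62989%.

4.630%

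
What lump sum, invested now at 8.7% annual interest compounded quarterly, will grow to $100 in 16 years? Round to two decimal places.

$25.23

Periodic rate = 8.7%/4 = 0.02175; 64 periods.
P = 100/(1 + 0.02175)^64 ≈ 100/3.9633038 ≈ 25.2315.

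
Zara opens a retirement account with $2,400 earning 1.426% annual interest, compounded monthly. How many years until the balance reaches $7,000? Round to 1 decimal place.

We need (1 + 0.00118833)^(12t) = 2.9167, so 12t = ln 2.9167 / ln 1.001188 ≈ 901.3273.
t ≈ 901.3273/12 = 75.1106 years.

75.1 years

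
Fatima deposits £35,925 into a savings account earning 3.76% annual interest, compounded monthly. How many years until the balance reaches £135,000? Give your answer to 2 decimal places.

(1 + 0.00313333)^(12t) = 135,000/35,925 = 3.7578.
12t·ln(1 + 0.00313333) = ln(3.7578); 12t = 1.3238/0.00312843 ≈ 423.1641.
t ≈ 35.2637 years.

35.26 years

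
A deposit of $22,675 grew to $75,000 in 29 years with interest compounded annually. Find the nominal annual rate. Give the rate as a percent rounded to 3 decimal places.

4.211%

The 29-period growth factor is 75,000/22,675 = 3.30761.
r = 3.30761^(1/29) − 1 ≈ 0.0421117, i.e. 4.21117%.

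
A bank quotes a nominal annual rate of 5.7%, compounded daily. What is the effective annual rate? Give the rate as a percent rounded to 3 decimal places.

5.865%

EAR = (1 + 5.7%/365)^365 − 1 = (1 + 0.000156164)^365 − 1.
(1 + 0.000156164)^365 ≈ 1.058651, so EAR ≈ 5.86511%.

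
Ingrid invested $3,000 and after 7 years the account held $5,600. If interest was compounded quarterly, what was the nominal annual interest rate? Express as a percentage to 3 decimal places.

9.017%

(1 + r/4)^28 = 5,600/3,000 = 1.86667.
1 + r/4 = 1.86667^(1/28) ≈ 1.022542, so r/4 ≈ 0.0225415.
r ≈ 4·0.0225415 = 9.01661%.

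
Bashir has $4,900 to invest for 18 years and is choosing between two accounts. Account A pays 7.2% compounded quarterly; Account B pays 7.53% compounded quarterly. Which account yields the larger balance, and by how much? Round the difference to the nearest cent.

Account A growth factor: (1 + 0.018)^72 ≈ 3.612767522; balance ≈ 17,702.5609.
Account B growth factor: (1 + 0.018825)^72 ≈ 3.8297524998; balance ≈ 18,765.7872.
Account B is larger by 1,063.2264.

Account B, by $1,063.23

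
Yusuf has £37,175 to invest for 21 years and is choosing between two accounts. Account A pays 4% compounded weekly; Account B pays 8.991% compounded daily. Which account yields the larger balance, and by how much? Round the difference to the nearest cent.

Account B, by £159,470.15

Account A growth factor: (1 + 0.04/52)^1092 ≈ 2.3156191164; balance ≈ 86,083.1407.
Account B growth factor: (1 + 0.08991/365)^7665 ≈ 6.6053339064; balance ≈ 245,553.2880.
Account B is larger by 159,470.1473.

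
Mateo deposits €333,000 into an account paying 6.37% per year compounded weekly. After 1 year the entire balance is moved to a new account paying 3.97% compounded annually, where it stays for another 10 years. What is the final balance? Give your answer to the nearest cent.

€523,808.21

Phase 1: 333,000·(1 + 0.001225)^52 ≈ 354,888.4467.
Phase 2: 354,888.4467·(1 + 0.0397)^10 ≈ 523,808.2098.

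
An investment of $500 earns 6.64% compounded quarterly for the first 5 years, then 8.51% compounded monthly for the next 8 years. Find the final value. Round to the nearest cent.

$1,369.61

Phase 1: 500·(1 + 0.0166)^20 ≈ 694.9797.
Phase 2: 694.9797·(1 + 0.0851/12)^96 ≈ 1,369.6082.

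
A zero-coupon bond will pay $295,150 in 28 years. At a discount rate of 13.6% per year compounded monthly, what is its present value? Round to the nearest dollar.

$6,692

Growth factor = (1 + 0.136/12)^336 ≈ 44.1054341742.
P = 295,150/44.1054341742 ≈ 6,691.9192.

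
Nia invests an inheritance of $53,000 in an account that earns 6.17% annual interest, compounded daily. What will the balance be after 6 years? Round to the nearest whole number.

Growth factor = (1 + 0.0617/365)^2190 ≈ 1.4479788884.
A ≈ 53,000 × 1.4479788884 ≈ 76,742.8811.

$76,743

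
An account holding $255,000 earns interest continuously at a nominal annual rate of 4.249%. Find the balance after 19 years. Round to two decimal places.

$571,676.66

A = P·e^(rt) = 255,000·e^(0.04249·19) = 255,000·e^0.80731.
e^0.80731 ≈ 2.24186923995, so A ≈ 571,676.6562.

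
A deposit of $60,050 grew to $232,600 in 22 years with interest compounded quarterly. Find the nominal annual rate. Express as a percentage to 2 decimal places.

6.20%

(1 + r/4)^88 = 232,600/60,050 = 3.87344.
1 + r/4 = 3.87344^(1/88) ≈ 1.015507, so r/4 ≈ 0.015507.
r ≈ 4·0.015507 = 6.20280%.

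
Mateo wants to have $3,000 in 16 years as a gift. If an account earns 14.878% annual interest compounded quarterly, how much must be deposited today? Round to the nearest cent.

Periodic rate = 14.878%/4 = 0.037195; 64 periods.
P = 3,000/(1 + 0.037195)^64 ≈ 3,000/10.35300749 ≈ 289.7709.

$289.77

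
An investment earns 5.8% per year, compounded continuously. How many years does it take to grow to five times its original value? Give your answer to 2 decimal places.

27.75 years

e^(0.058t) = 5, so 0.058t = ln 5 ≈ 1.6094.
t ≈ 1.6094/0.058 ≈ 27.7489.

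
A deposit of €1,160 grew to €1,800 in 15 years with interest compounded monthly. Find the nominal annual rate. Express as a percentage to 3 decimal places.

2.933%

(1 + r/12)^180 = 1,800/1,160 = 1.55172.
1 + r/12 = 1.55172^(1/180) ≈ 1.002444, so r/12 ≈ 0.00244391.
r ≈ 12·0.00244391 = 2.93269%.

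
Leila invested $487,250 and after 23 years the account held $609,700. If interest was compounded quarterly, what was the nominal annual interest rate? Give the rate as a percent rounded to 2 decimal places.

The 92-period growth factor is 609,700/487,250 = 1.25131.
r/4 = 1.25131^(1/92) − 1 ≈ 0.00243982, so r ≈ 4·0.00243982 = 0.97593%.

0.98%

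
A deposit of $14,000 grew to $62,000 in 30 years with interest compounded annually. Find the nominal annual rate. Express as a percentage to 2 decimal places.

5.09%

The 30-period growth factor is 62,000/14,000 = 4.42857.
r = 4.42857^(1/30) − 1 ≈ 0.0508534, i.e. 5.08534%.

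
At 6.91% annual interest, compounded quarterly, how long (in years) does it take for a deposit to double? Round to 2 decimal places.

(1 + 0.017275)^(4t) = 2.
4t = ln 2 / ln(1 + 0.017275) ≈ 0.69315/0.0171275 ≈ 40.4699.
t ≈ 10.1175.

10.12 years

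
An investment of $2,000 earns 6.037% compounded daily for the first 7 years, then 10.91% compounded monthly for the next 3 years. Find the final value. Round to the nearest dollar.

After 7 years at 6.037%: 2,000 × 1.525855225 ≈ 3,051.7105.
Then 3 years at 10.91%: 3,051.7105 × 1.385167548 ≈ 4,227.1303.

$4,227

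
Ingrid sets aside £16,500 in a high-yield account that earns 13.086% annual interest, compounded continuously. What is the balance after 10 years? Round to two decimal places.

A = P·e^(rt) = 16,500·e^(0.13086·10) = 16,500·e^1.3086.
e^1.3086 ≈ 3.7009886994, so A ≈ 61,066.3135.

£61,066.31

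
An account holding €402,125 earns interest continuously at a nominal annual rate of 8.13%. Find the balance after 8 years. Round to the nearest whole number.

A = P·e^(rt) = 402,125·e^(0.0813·8) = 402,125·e^0.6504.
e^0.6504 ≈ 1.91630719861, so A ≈ 770,595.0322.

€770,595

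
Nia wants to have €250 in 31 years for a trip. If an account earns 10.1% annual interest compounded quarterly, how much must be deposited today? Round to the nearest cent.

€11.35

Periodic rate = 10.1%/4 = 0.02525; 124 periods.
P = 250/(1 + 0.02525)^124 ≈ 250/22.0238108 ≈ 11.3514.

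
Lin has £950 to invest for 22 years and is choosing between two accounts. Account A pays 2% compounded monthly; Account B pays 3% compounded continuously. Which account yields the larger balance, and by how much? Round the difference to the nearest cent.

Account B, by £363.52

Account A growth factor: (1 + 0.02/12)^264 ≈ 1.552138628; balance ≈ 1,474.5317.
Account B growth factor: e^(0.03·22) = e^0.66 ≈ 1.934792334; balance ≈ 1,838.0527.
Account B is larger by 363.5210.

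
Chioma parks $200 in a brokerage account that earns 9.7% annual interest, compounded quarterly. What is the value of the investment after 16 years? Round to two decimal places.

$926.86

Growth factor = (1 + 0.02425)^64 ≈ 4.63427977.
A ≈ 200 × 4.63427977 ≈ 926.8560.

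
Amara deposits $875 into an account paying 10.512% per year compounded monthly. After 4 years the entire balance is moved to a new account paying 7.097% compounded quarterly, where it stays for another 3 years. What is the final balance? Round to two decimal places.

Phase 1: 875·(1 + 0.00876)^48 ≈ 1,329.9184.
Phase 2: 1,329.9184·(1 + 0.0177425)^12 ≈ 1,642.4037.

$1,642.40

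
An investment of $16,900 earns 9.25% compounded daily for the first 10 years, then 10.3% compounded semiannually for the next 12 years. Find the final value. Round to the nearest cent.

$142,226.61

After 10 years at 9.25%: 16,900 × 2.52157274219 ≈ 42,614.5793.
Then 12 years at 10.3%: 42,614.5793 × 3.3375105603 ≈ 142,226.6086.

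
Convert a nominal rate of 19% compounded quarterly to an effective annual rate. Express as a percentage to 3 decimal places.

EAR = (1 + 19%/4)^4 − 1 = (1 + 0.0475)^4 − 1.
(1 + 0.0475)^4 ≈ 1.203971, so EAR ≈ 20.39713%.

20.397%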